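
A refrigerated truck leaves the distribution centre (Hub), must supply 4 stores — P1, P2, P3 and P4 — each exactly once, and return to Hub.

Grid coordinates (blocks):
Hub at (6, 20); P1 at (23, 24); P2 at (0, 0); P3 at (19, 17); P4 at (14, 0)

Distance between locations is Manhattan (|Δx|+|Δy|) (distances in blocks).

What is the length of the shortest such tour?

Shortest round trip = 94 blocks.

There are 12 distinct closed tours to check (reversals are equivalent).
Hub → P1 → P2 → P3 → P4 → Hub: 21+47+36+22+28 = 154
Hub → P1 → P2 → P4 → P3 → Hub: 21+47+14+22+16 = 120
Hub → P1 → P3 → P2 → P4 → Hub: 21+11+36+14+28 = 110
Hub → P1 → P3 → P4 → P2 → Hub: 21+11+22+14+26 = 94
Hub → P1 → P4 → P2 → P3 → Hub: 21+33+14+36+16 = 120
Hub → P1 → P4 → P3 → P2 → Hub: 21+33+22+36+26 = 138
Hub → P2 → P1 → P3 → P4 → Hub: 26+47+11+22+28 = 134
Hub → P2 → P1 → P4 → P3 → Hub: 26+47+33+22+16 = 144
Hub → P2 → P3 → P1 → P4 → Hub: 26+36+11+33+28 = 134
Hub → P2 → P4 → P1 → P3 → Hub: 26+14+33+11+16 = 100
Hub → P3 → P1 → P2 → P4 → Hub: 16+11+47+14+28 = 116
Hub → P3 → P2 → P1 → P4 → Hub: 16+36+47+33+28 = 160
The minimum is 94.
One optimal route: Hub → P1 → P3 → P4 → P2 → Hub (or its reverse).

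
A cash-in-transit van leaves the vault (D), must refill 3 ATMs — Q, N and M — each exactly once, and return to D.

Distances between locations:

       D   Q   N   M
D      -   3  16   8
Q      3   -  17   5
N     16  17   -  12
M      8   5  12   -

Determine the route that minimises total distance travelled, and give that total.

36 — the shortest possible round trip.

There are 3 distinct closed tours to check (reversals are equivalent).
D→Q→N→M→D: 3+17+12+8 = 40
D→Q→M→N→D: 3+5+12+16 = 36
D→N→Q→M→D: 16+17+5+8 = 46
The minimum is 36.
One optimal route: D → Q → M → N → D (or its reverse).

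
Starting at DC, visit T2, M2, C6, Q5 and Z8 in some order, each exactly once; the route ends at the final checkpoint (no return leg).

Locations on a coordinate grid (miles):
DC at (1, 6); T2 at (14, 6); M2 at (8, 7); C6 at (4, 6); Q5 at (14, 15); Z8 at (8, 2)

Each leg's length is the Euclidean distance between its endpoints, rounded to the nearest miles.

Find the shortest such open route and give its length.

Shortest open route: 28 miles.

There are 5! = 120 possible orderings.
DC→T2→M2→C6→Q5→Z8: 13+6+4+13+14 = 50
DC→T2→M2→C6→Z8→Q5: 13+6+4+6+14 = 43
DC→T2→M2→Q5→C6→Z8: 13+6+10+13+6 = 48
DC→T2→M2→Q5→Z8→C6: 13+6+10+14+6 = 49
DC→T2→M2→Z8→C6→Q5: 13+6+5+6+13 = 43
DC→T2→M2→Z8→Q5→C6: 13+6+5+14+13 = 51
DC→T2→C6→M2→Q5→Z8: 13+10+4+10+14 = 51
DC→T2→C6→M2→Z8→Q5: 13+10+4+5+14 = 46
DC→T2→C6→Q5→M2→Z8: 13+10+13+10+5 = 51
DC→T2→C6→Q5→Z8→M2: 13+10+13+14+5 = 55
DC→T2→C6→Z8→M2→Q5: 13+10+6+5+10 = 44
DC→T2→C6→Z8→Q5→M2: 13+10+6+14+10 = 53
DC→T2→Q5→M2→C6→Z8: 13+9+10+4+6 = 42
DC→T2→Q5→M2→Z8→C6: 13+9+10+5+6 = 43
… (106 more)
DC→C6→M2→Z8→T2→Q5: 3+4+5+7+9 = 28  ← best
The minimum is 28.
One shortest path: DC → C6 → M2 → Z8 → T2 → Q5.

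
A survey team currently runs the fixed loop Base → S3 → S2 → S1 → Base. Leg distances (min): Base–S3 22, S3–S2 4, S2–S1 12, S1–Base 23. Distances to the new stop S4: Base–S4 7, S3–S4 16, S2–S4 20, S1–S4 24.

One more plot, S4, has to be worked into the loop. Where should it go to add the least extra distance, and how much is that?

Adding 1 min by placing S4 on the Base–S3 leg.

Insertion cost between consecutive stops i–j is d(i,S4) + d(S4,j) − d(i,j):
  between Base and S3: 7 + 16 − 22 = 1
  between S3 and S2: 16 + 20 − 4 = 32
  between S2 and S1: 20 + 24 − 12 = 32
  between S1 and Base: 24 + 7 − 23 = 8
Cheapest insertion is between Base and S3, adding 1.
New total = 61 + 1 = 62.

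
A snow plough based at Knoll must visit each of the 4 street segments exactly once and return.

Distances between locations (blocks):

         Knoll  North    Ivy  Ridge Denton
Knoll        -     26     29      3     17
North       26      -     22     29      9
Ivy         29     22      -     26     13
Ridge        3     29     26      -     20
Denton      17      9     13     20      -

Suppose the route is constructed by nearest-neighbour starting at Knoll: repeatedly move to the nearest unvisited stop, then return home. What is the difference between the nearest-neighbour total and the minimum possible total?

Knoll: Ridge=3, Denton=17, North=26, Ivy=29 ⇒ Ridge
Ridge: Denton=20, Ivy=26, North=29 ⇒ Denton
Denton: North=9, Ivy=13 ⇒ North
North: Ivy=22 ⇒ Ivy
NN route Knoll → Ridge → Denton → North → Ivy → Knoll costs 83.
Optimal: Knoll → North → Denton → Ivy → Ridge → Knoll costs 77 (by enumerating all 12 distinct tours).
Excess = 83 − 77 = 6.

6 blocks longer than the optimal tour.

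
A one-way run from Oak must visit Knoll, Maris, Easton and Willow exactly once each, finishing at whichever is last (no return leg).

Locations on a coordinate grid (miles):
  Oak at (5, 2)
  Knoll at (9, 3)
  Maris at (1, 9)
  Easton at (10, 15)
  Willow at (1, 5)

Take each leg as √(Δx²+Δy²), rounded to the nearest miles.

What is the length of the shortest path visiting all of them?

Minimum one-way distance = 27 miles.

There are 4! = 24 possible orderings.
Oak→Knoll→Maris→Easton→Willow: 4+10+11+13 = 38
Oak→Knoll→Maris→Willow→Easton: 4+10+4+13 = 31
Oak→Knoll→Easton→Maris→Willow: 4+12+11+4 = 31
Oak→Knoll→Easton→Willow→Maris: 4+12+13+4 = 33
Oak→Knoll→Willow→Maris→Easton: 4+8+4+11 = 27
Oak→Knoll→Willow→Easton→Maris: 4+8+13+11 = 36
Oak→Maris→Knoll→Easton→Willow: 8+10+12+13 = 43
Oak→Maris→Knoll→Willow→Easton: 8+10+8+13 = 39
Oak→Maris→Easton→Knoll→Willow: 8+11+12+8 = 39
Oak→Maris→Easton→Willow→Knoll: 8+11+13+8 = 40
Oak→Maris→Willow→Knoll→Easton: 8+4+8+12 = 32
Oak→Maris→Willow→Easton→Knoll: 8+4+13+12 = 37
Oak→Easton→Knoll→Maris→Willow: 14+12+10+4 = 40
Oak→Easton→Knoll→Willow→Maris: 14+12+8+4 = 38
… (10 more)
The minimum is 27.
One shortest path: Oak → Knoll → Willow → Maris → Easton.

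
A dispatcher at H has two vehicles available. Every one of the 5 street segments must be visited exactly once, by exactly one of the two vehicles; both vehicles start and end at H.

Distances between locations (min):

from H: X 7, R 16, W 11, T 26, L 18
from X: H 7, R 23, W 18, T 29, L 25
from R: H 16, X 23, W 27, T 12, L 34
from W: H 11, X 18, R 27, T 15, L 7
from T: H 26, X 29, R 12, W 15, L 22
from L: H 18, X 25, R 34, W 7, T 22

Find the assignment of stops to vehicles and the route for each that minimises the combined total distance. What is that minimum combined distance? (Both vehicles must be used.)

Check every non-empty split of the stops between the two vehicles; for each half take its own optimal tour:
  {X} + {R, W, T, L}: 14 + 68 = 82
  {R} + {X, W, T, L}: 32 + 76 = 108
  {X, R} + {W, T, L}: 46 + 66 = 112
  {W} + {X, R, T, L}: 22 + 82 = 104
  {X, W} + {R, T, L}: 36 + 68 = 104
  {R, W} + {X, T, L}: 54 + 76 = 130
  … (15 splits in total)
Best: vehicle 1 H → X → H = 14; vehicle 2 H → R → T → W → L → H = 68; combined 82.

Minimum combined distance: 82 min.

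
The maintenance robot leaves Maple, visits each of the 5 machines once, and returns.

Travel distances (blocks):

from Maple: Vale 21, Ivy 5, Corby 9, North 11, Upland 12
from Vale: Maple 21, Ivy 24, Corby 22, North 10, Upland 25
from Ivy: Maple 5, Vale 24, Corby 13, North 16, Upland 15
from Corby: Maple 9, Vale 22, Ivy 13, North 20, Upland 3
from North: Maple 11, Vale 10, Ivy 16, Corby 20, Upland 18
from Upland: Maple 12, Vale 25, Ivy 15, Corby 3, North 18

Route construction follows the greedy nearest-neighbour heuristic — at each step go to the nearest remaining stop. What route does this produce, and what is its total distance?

Nearest-neighbour total = 70 blocks; route Maple → Ivy → Corby → Upland → North → Vale → Maple.

At Maple the remaining stops are Ivy 5, Corby 9, North 11, Upland 12, Vale 21; go to Ivy.
At Ivy the remaining stops are Corby 13, Upland 15, North 16, Vale 24; go to Corby.
At Corby the remaining stops are Upland 3, North 20, Vale 22; go to Upland.
At Upland the remaining stops are North 18, Vale 25; go to North.
At North the remaining stops are Vale 10; go to Vale.
Return Vale→Maple: 21.
Total = 5 + 13 + 3 + 18 + 10 + 21 = 70.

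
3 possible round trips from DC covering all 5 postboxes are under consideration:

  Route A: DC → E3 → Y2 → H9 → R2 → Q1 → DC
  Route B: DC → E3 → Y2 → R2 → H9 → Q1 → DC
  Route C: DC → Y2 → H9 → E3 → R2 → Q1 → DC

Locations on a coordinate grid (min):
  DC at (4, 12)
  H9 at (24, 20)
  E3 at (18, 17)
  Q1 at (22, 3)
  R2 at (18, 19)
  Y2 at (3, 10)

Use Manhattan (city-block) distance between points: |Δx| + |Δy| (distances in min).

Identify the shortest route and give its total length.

Route A: 19 + 22 + 31 + 7 + 20 + 27 = 126
Route B: 19 + 22 + 24 + 7 + 19 + 27 = 118
Route C: 3 + 31 + 9 + 2 + 20 + 27 = 92

Shortest is Route C, total 92 min.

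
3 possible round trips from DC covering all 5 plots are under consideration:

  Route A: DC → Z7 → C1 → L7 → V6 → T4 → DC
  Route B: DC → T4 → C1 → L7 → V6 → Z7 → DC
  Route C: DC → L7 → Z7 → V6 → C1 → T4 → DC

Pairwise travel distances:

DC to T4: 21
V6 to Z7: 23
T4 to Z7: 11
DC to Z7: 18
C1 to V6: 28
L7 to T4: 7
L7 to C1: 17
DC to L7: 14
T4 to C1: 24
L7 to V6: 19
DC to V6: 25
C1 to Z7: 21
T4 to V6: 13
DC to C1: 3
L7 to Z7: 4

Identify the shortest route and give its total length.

Route A: 18 + 21 + 17 + 19 + 13 + 21 = 109
Route B: 21 + 24 + 17 + 19 + 23 + 18 = 122
Route C: 14 + 4 + 23 + 28 + 24 + 21 = 114

Shortest is Route A, total 109.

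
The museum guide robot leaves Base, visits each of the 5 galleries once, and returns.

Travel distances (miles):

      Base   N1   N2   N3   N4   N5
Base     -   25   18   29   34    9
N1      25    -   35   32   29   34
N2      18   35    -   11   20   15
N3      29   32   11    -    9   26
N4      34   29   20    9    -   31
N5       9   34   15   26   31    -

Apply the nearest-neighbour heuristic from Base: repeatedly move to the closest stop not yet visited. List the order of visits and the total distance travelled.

Base → [N5:9 / N2:18 / N1:25 / N3:29 / N4:34] → N5 (9)
N5 → [N2:15 / N3:26 / N4:31 / N1:34] → N2 (15)
N2 → [N3:11 / N4:20 / N1:35] → N3 (11)
N3 → [N4:9 / N1:32] → N4 (9)
N4 → [N1:29] → N1 (29)
Return N1→Base: 25.
Total = 9 + 15 + 11 + 9 + 29 + 25 = 98.

Nearest-neighbour total = 98 miles; route Base → N5 → N2 → N3 → N4 → N1 → Base.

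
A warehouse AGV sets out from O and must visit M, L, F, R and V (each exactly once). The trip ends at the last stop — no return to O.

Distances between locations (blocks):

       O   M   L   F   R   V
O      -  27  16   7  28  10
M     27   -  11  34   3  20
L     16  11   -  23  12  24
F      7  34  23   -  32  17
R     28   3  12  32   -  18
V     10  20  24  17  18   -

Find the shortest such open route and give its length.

Minimum one-way distance = 56 blocks.

There are 5! = 120 possible orderings.
O → M → L → F → R → V: 27+11+23+32+18 = 111
O → M → L → F → V → R: 27+11+23+17+18 = 96
O → M → L → R → F → V: 27+11+12+32+17 = 99
O → M → L → R → V → F: 27+11+12+18+17 = 85
O → M → L → V → F → R: 27+11+24+17+32 = 111
O → M → L → V → R → F: 27+11+24+18+32 = 112
O → M → F → L → R → V: 27+34+23+12+18 = 114
O → M → F → L → V → R: 27+34+23+24+18 = 126
O → M → F → R → L → V: 27+34+32+12+24 = 129
O → M → F → R → V → L: 27+34+32+18+24 = 135
O → M → F → V → L → R: 27+34+17+24+12 = 114
O → M → F → V → R → L: 27+34+17+18+12 = 108
O → M → R → L → F → V: 27+3+12+23+17 = 82
O → M → R → L → V → F: 27+3+12+24+17 = 83
… (106 more)
O → F → V → R → M → L: 7+17+18+3+11 = 56  ← best
The minimum is 56.
One shortest path: O → F → V → R → M → L.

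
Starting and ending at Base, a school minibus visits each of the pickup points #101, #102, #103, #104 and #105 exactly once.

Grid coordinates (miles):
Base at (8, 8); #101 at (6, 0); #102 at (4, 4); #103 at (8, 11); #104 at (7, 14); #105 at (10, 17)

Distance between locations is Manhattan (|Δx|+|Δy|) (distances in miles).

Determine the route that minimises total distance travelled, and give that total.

There are 60 distinct closed tours to check (reversals are equivalent).
Base - #101 - #102 - #103 - #104 - #105 - Base: 10+6+11+4+6+11 = 48
Base - #101 - #102 - #103 - #105 - #104 - Base: 10+6+11+8+6+7 = 48
Base - #101 - #102 - #104 - #103 - #105 - Base: 10+6+13+4+8+11 = 52
Base - #101 - #102 - #104 - #105 - #103 - Base: 10+6+13+6+8+3 = 46
Base - #101 - #102 - #105 - #103 - #104 - Base: 10+6+19+8+4+7 = 54
Base - #101 - #102 - #105 - #104 - #103 - Base: 10+6+19+6+4+3 = 48
Base - #101 - #103 - #102 - #104 - #105 - Base: 10+13+11+13+6+11 = 64
Base - #101 - #103 - #102 - #105 - #104 - Base: 10+13+11+19+6+7 = 66
Base - #101 - #103 - #104 - #102 - #105 - Base: 10+13+4+13+19+11 = 70
Base - #101 - #103 - #104 - #105 - #102 - Base: 10+13+4+6+19+8 = 60
Base - #101 - #103 - #105 - #102 - #104 - Base: 10+13+8+19+13+7 = 70
Base - #101 - #103 - #105 - #104 - #102 - Base: 10+13+8+6+13+8 = 58
Base - #101 - #104 - #102 - #103 - #105 - Base: 10+15+13+11+8+11 = 68
Base - #101 - #104 - #102 - #105 - #103 - Base: 10+15+13+19+8+3 = 68
… (46 more)
The minimum is 46.
One optimal route: Base → #101 → #102 → #104 → #105 → #103 → Base (or its reverse).

46 miles — the shortest possible round trip.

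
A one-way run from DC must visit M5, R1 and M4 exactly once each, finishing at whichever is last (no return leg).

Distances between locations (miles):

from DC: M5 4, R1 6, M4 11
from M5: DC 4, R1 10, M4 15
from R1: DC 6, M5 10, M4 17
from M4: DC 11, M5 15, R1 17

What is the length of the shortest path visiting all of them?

There are 3! = 6 possible orderings.
DC → M5 → R1 → M4: 4+10+17 = 31
DC → M5 → M4 → R1: 4+15+17 = 36
DC → R1 → M5 → M4: 6+10+15 = 31
DC → R1 → M4 → M5: 6+17+15 = 38
DC → M4 → M5 → R1: 11+15+10 = 36
DC → M4 → R1 → M5: 11+17+10 = 38
The minimum is 31.
One shortest path: DC → M5 → R1 → M4.

Minimum one-way distance = 31 miles.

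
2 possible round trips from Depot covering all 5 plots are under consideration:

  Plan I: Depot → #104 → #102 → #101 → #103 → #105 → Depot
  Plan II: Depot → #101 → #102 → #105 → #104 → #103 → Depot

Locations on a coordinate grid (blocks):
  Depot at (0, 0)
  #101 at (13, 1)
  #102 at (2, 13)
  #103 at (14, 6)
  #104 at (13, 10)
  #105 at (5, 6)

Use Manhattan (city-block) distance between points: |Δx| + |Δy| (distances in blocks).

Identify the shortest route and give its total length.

Plan I: 23 + 14 + 23 + 6 + 9 + 11 = 86
Plan II: 14 + 23 + 10 + 12 + 5 + 20 = 84

84 blocks — Plan II is the shortest.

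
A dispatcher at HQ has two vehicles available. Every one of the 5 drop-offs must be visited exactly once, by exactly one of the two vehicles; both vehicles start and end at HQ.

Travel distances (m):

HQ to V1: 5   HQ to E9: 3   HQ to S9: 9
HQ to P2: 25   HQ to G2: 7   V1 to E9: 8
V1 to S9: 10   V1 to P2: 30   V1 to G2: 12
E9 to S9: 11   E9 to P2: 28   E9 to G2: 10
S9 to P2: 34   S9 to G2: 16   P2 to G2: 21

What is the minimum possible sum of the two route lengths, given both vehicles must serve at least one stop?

82 m — the smallest possible combined total.

Check every non-empty split of the stops between the two vehicles; for each half take its own optimal tour:
  {V1} + {E9, S9, P2, G2}: 10 + 76 = 86
  {E9} + {V1, S9, P2, G2}: 6 + 77 = 83
  {V1, E9} + {S9, P2, G2}: 16 + 71 = 87
  {S9} + {V1, E9, P2, G2}: 18 + 69 = 87
  {V1, S9} + {E9, P2, G2}: 24 + 59 = 83
  {E9, S9} + {V1, P2, G2}: 23 + 63 = 86
  … (15 splits in total)
  {V1, E9, S9} + {P2, G2}: 29 + 53 = 82  ← best
Best: vehicle 1 HQ → V1 → S9 → E9 → HQ = 29; vehicle 2 HQ → P2 → G2 → HQ = 53; combined 82.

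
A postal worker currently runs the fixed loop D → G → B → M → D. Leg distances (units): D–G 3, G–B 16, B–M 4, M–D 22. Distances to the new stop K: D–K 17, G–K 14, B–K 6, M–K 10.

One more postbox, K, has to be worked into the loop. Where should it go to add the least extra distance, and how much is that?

Insertion cost between consecutive stops i–j is d(i,K) + d(K,j) − d(i,j):
  between D and G: 17 + 14 − 3 = 28
  between G and B: 14 + 6 − 16 = 4
  between B and M: 6 + 10 − 4 = 12
  between M and D: 10 + 17 − 22 = 5
Cheapest insertion is between G and B, adding 4.
New total = 45 + 4 = 49.

+4 — insert K between G and B.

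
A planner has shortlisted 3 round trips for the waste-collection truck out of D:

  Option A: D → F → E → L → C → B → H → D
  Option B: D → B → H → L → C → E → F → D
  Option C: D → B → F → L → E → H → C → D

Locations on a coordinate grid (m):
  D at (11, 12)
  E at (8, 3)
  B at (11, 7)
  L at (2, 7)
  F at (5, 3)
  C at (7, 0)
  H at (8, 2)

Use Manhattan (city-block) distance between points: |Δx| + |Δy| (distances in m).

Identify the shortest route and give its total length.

Shortest is Option C, total 52 m.

Option A: 15 + 3 + 10 + 12 + 11 + 8 + 13 = 72
Option B: 5 + 8 + 11 + 12 + 4 + 3 + 15 = 58
Option C: 5 + 10 + 7 + 10 + 1 + 3 + 16 = 52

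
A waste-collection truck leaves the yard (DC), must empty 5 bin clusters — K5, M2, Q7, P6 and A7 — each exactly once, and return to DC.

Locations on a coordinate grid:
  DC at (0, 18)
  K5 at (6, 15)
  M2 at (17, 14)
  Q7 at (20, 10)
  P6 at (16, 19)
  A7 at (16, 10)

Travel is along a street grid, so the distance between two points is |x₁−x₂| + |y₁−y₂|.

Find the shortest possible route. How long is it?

With 5 stops there are 5!/2 = 60 distinct round trips (a route and its reverse cost the same).
DC→K5→M2→Q7→P6→A7→DC: 9+12+7+13+9+24 = 74
DC→K5→M2→Q7→A7→P6→DC: 9+12+7+4+9+17 = 58
DC→K5→M2→P6→Q7→A7→DC: 9+12+6+13+4+24 = 68
DC→K5→M2→P6→A7→Q7→DC: 9+12+6+9+4+28 = 68
DC→K5→M2→A7→Q7→P6→DC: 9+12+5+4+13+17 = 60
DC→K5→M2→A7→P6→Q7→DC: 9+12+5+9+13+28 = 76
DC→K5→Q7→M2→P6→A7→DC: 9+19+7+6+9+24 = 74
DC→K5→Q7→M2→A7→P6→DC: 9+19+7+5+9+17 = 66
DC→K5→Q7→P6→M2→A7→DC: 9+19+13+6+5+24 = 76
DC→K5→Q7→P6→A7→M2→DC: 9+19+13+9+5+21 = 76
DC→K5→Q7→A7→M2→P6→DC: 9+19+4+5+6+17 = 60
DC→K5→Q7→A7→P6→M2→DC: 9+19+4+9+6+21 = 68
DC→K5→P6→M2→Q7→A7→DC: 9+14+6+7+4+24 = 64
DC→K5→P6→M2→A7→Q7→DC: 9+14+6+5+4+28 = 66
… (46 more)
The minimum is 58.
One optimal route: DC → K5 → M2 → Q7 → A7 → P6 → DC (or its reverse).

Minimum total distance: 58.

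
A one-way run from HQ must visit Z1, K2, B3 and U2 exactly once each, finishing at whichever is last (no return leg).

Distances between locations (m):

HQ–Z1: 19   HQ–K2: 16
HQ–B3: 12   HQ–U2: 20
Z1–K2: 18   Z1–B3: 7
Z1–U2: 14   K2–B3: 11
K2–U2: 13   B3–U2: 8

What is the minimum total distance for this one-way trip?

There are 4! = 24 possible orderings.
HQ→Z1→K2→B3→U2: 19+18+11+8 = 56
HQ→Z1→K2→U2→B3: 19+18+13+8 = 58
HQ→Z1→B3→K2→U2: 19+7+11+13 = 50
HQ→Z1→B3→U2→K2: 19+7+8+13 = 47
HQ→Z1→U2→K2→B3: 19+14+13+11 = 57
HQ→Z1→U2→B3→K2: 19+14+8+11 = 52
HQ→K2→Z1→B3→U2: 16+18+7+8 = 49
HQ→K2→Z1→U2→B3: 16+18+14+8 = 56
HQ→K2→B3→Z1→U2: 16+11+7+14 = 48
HQ→K2→B3→U2→Z1: 16+11+8+14 = 49
HQ→K2→U2→Z1→B3: 16+13+14+7 = 50
HQ→K2→U2→B3→Z1: 16+13+8+7 = 44
HQ→B3→Z1→K2→U2: 12+7+18+13 = 50
HQ→B3→Z1→U2→K2: 12+7+14+13 = 46
… (10 more)
The minimum is 44.
One shortest path: HQ → K2 → U2 → B3 → Z1.

44 m — the minimum one-way total.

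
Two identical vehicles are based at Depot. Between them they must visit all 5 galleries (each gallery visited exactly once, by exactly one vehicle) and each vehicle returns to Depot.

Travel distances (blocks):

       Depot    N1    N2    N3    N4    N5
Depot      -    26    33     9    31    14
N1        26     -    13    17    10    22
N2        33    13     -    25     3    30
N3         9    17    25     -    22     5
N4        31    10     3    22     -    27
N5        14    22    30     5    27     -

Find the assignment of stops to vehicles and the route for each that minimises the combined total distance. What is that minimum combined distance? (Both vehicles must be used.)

Check every non-empty split of the stops between the two vehicles; for each half take its own optimal tour:
  {N1} + {N2, N3, N4, N5}: 52 + 77 = 129
  {N2} + {N1, N3, N4, N5}: 66 + 77 = 143
  {N1, N2} + {N3, N4, N5}: 72 + 72 = 144
  {N3} + {N1, N2, N4, N5}: 18 + 82 = 100
  {N1, N3} + {N2, N4, N5}: 52 + 77 = 129
  {N2, N3} + {N1, N4, N5}: 67 + 77 = 144
  … (15 splits in total)
Best: vehicle 1 Depot → N3 → Depot = 18; vehicle 2 Depot → N2 → N4 → N1 → N5 → Depot = 82; combined 100.

100 blocks — the smallest possible combined total.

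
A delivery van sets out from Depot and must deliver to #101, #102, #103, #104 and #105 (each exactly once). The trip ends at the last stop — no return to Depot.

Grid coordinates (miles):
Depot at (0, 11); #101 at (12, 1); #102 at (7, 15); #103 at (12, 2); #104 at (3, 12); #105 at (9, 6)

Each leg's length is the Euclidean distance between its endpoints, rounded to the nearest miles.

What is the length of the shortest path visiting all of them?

There are 5! = 120 possible orderings.
Depot - #101 - #102 - #103 - #104 - #105: 16+15+14+13+8 = 66
Depot - #101 - #102 - #103 - #105 - #104: 16+15+14+5+8 = 58
Depot - #101 - #102 - #104 - #103 - #105: 16+15+5+13+5 = 54
Depot - #101 - #102 - #104 - #105 - #103: 16+15+5+8+5 = 49
Depot - #101 - #102 - #105 - #103 - #104: 16+15+9+5+13 = 58
Depot - #101 - #102 - #105 - #104 - #103: 16+15+9+8+13 = 61
Depot - #101 - #103 - #102 - #104 - #105: 16+1+14+5+8 = 44
Depot - #101 - #103 - #102 - #105 - #104: 16+1+14+9+8 = 48
Depot - #101 - #103 - #104 - #102 - #105: 16+1+13+5+9 = 44
Depot - #101 - #103 - #104 - #105 - #102: 16+1+13+8+9 = 47
Depot - #101 - #103 - #105 - #102 - #104: 16+1+5+9+5 = 36
Depot - #101 - #103 - #105 - #104 - #102: 16+1+5+8+5 = 35
Depot - #101 - #104 - #102 - #103 - #105: 16+14+5+14+5 = 54
Depot - #101 - #104 - #102 - #105 - #103: 16+14+5+9+5 = 49
… (106 more)
Depot - #104 - #102 - #105 - #103 - #101: 3+5+9+5+1 = 23  ← best
The minimum is 23.
One shortest path: Depot → #104 → #102 → #105 → #103 → #101.

23 miles — the minimum one-way total.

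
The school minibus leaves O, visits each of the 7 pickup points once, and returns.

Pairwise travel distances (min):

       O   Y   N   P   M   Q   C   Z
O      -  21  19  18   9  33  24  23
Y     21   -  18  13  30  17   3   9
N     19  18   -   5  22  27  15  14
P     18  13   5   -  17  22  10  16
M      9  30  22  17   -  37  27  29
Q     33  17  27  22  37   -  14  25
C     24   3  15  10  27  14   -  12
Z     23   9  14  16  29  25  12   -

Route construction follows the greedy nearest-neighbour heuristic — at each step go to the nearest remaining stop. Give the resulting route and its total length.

104 min along O → M → P → N → Z → Y → C → Q → O.

At O the remaining stops are M 9, P 18, N 19, Y 21, Z 23, C 24, Q 33; go to M.
At M the remaining stops are P 17, N 22, C 27, Z 29, Y 30, Q 37; go to P.
At P the remaining stops are N 5, C 10, Y 13, Z 16, Q 22; go to N.
At N the remaining stops are Z 14, C 15, Y 18, Q 27; go to Z.
At Z the remaining stops are Y 9, C 12, Q 25; go to Y.
At Y the remaining stops are C 3, Q 17; go to C.
At C the remaining stops are Q 14; go to Q.
Return Q→O: 33.
Total = 9 + 17 + 5 + 14 + 9 + 3 + 14 + 33 = 104.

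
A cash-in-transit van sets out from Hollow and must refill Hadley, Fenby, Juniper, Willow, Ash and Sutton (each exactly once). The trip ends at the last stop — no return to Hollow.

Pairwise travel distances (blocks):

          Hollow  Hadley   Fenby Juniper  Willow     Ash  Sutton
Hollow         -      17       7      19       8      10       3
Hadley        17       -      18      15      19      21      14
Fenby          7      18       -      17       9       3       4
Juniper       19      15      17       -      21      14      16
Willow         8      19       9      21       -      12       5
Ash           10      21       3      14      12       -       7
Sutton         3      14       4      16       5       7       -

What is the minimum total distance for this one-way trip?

Minimum one-way distance = 49 blocks.

There are 6! = 720 possible orderings.
Hollow → Hadley → Fenby → Juniper → Willow → Ash → Sutton: 17+18+17+21+12+7 = 92
Hollow → Hadley → Fenby → Juniper → Willow → Sutton → Ash: 17+18+17+21+5+7 = 85
Hollow → Hadley → Fenby → Juniper → Ash → Willow → Sutton: 17+18+17+14+12+5 = 83
Hollow → Hadley → Fenby → Juniper → Ash → Sutton → Willow: 17+18+17+14+7+5 = 78
Hollow → Hadley → Fenby → Juniper → Sutton → Willow → Ash: 17+18+17+16+5+12 = 85
Hollow → Hadley → Fenby → Juniper → Sutton → Ash → Willow: 17+18+17+16+7+12 = 87
Hollow → Hadley → Fenby → Willow → Juniper → Ash → Sutton: 17+18+9+21+14+7 = 86
Hollow → Hadley → Fenby → Willow → Juniper → Sutton → Ash: 17+18+9+21+16+7 = 88
… (712 more)
Hollow → Willow → Sutton → Fenby → Ash → Juniper → Hadley: 8+5+4+3+14+15 = 49  ← best
The minimum is 49.
One shortest path: Hollow → Willow → Sutton → Fenby → Ash → Juniper → Hadley.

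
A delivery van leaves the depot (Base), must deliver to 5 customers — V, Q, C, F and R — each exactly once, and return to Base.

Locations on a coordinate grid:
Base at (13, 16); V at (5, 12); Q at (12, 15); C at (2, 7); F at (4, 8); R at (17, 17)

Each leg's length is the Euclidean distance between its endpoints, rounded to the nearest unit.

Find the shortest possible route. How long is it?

Base-V-Q-C-F-R-Base: 9+8+13+2+16+4 = 52
Base-V-Q-C-R-F-Base: 9+8+13+18+16+12 = 76
Base-V-Q-F-C-R-Base: 9+8+11+2+18+4 = 52
Base-V-Q-F-R-C-Base: 9+8+11+16+18+14 = 76
Base-V-Q-R-C-F-Base: 9+8+5+18+2+12 = 54
Base-V-Q-R-F-C-Base: 9+8+5+16+2+14 = 54
Base-V-C-Q-F-R-Base: 9+6+13+11+16+4 = 59
Base-V-C-Q-R-F-Base: 9+6+13+5+16+12 = 61
Base-V-C-F-Q-R-Base: 9+6+2+11+5+4 = 37
Base-V-C-F-R-Q-Base: 9+6+2+16+5+1 = 39
Base-V-C-R-Q-F-Base: 9+6+18+5+11+12 = 61
Base-V-C-R-F-Q-Base: 9+6+18+16+11+1 = 61
Base-V-F-Q-C-R-Base: 9+4+11+13+18+4 = 59
Base-V-F-Q-R-C-Base: 9+4+11+5+18+14 = 61
… (46 more)
The minimum is 37.
One optimal route: Base → V → C → F → Q → R → Base (or its reverse).

Shortest round trip = 37.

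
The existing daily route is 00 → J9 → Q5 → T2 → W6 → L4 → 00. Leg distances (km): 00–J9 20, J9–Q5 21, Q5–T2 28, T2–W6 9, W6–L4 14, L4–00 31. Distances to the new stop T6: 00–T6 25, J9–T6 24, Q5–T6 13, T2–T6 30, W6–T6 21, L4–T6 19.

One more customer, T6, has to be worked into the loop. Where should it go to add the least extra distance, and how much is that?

Insertion cost between consecutive stops i–j is d(i,T6) + d(T6,j) − d(i,j):
  between 00 and J9: 25 + 24 − 20 = 29
  between J9 and Q5: 24 + 13 − 21 = 16
  between Q5 and T2: 13 + 30 − 28 = 15
  between T2 and W6: 30 + 21 − 9 = 42
  between W6 and L4: 21 + 19 − 14 = 26
  between L4 and 00: 19 + 25 − 31 = 13
Cheapest insertion is between L4 and 00, adding 13.
New total = 123 + 13 = 136.

Minimum extra distance: 13 km, inserting T6 between L4 and 00.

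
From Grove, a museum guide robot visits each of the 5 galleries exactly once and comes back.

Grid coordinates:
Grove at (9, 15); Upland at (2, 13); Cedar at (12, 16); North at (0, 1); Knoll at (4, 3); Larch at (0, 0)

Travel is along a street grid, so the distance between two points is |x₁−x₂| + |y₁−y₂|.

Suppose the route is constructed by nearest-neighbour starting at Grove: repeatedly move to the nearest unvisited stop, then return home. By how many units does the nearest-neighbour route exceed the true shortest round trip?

Excess over optimum: 4.

Grove: Cedar=4, Upland=9, Knoll=17, North=23, Larch=24 ⇒ Cedar
Cedar: Upland=13, Knoll=21, North=27, Larch=28 ⇒ Upland
Upland: Knoll=12, North=14, Larch=15 ⇒ Knoll
Knoll: North=6, Larch=7 ⇒ North
North: Larch=1 ⇒ Larch
NN route Grove → Cedar → Upland → Knoll → North → Larch → Grove costs 60.
Optimal: Grove → Upland → North → Larch → Knoll → Cedar → Grove costs 56 (by enumerating all 60 distinct tours).
Excess = 60 − 56 = 4.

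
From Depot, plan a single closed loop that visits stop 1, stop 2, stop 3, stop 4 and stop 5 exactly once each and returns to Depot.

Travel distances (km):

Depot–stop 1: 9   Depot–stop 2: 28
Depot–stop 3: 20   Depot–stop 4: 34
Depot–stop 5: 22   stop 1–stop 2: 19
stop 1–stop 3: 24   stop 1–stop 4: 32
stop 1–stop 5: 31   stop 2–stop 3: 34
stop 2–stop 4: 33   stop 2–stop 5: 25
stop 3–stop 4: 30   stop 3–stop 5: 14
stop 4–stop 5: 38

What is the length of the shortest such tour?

With 5 stops there are 5!/2 = 60 distinct round trips (a route and its reverse cost the same).
Depot → stop 1 → stop 2 → stop 3 → stop 4 → stop 5 → Depot: 9+19+34+30+38+22 = 152
Depot → stop 1 → stop 2 → stop 3 → stop 5 → stop 4 → Depot: 9+19+34+14+38+34 = 148
Depot → stop 1 → stop 2 → stop 4 → stop 3 → stop 5 → Depot: 9+19+33+30+14+22 = 127
Depot → stop 1 → stop 2 → stop 4 → stop 5 → stop 3 → Depot: 9+19+33+38+14+20 = 133
Depot → stop 1 → stop 2 → stop 5 → stop 3 → stop 4 → Depot: 9+19+25+14+30+34 = 131
Depot → stop 1 → stop 2 → stop 5 → stop 4 → stop 3 → Depot: 9+19+25+38+30+20 = 141
Depot → stop 1 → stop 3 → stop 2 → stop 4 → stop 5 → Depot: 9+24+34+33+38+22 = 160
Depot → stop 1 → stop 3 → stop 2 → stop 5 → stop 4 → Depot: 9+24+34+25+38+34 = 164
Depot → stop 1 → stop 3 → stop 4 → stop 2 → stop 5 → Depot: 9+24+30+33+25+22 = 143
Depot → stop 1 → stop 3 → stop 4 → stop 5 → stop 2 → Depot: 9+24+30+38+25+28 = 154
Depot → stop 1 → stop 3 → stop 5 → stop 2 → stop 4 → Depot: 9+24+14+25+33+34 = 139
Depot → stop 1 → stop 3 → stop 5 → stop 4 → stop 2 → Depot: 9+24+14+38+33+28 = 146
Depot → stop 1 → stop 4 → stop 2 → stop 3 → stop 5 → Depot: 9+32+33+34+14+22 = 144
Depot → stop 1 → stop 4 → stop 2 → stop 5 → stop 3 → Depot: 9+32+33+25+14+20 = 133
… (46 more)
The minimum is 127.
One optimal route: Depot → stop 1 → stop 2 → stop 4 → stop 3 → stop 5 → Depot (or its reverse).

Minimum total distance: 127 km.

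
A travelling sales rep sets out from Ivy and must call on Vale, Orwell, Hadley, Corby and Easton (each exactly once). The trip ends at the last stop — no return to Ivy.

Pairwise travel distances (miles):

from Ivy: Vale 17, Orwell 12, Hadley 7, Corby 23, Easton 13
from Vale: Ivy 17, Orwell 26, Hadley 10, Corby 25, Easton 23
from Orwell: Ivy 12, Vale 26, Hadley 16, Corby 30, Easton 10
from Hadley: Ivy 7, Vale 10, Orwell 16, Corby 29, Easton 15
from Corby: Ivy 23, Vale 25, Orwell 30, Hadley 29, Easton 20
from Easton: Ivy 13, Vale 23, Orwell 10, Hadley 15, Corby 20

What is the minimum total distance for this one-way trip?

There are 5! = 120 possible orderings.
Ivy→Vale→Orwell→Hadley→Corby→Easton: 17+26+16+29+20 = 108
Ivy→Vale→Orwell→Hadley→Easton→Corby: 17+26+16+15+20 = 94
Ivy→Vale→Orwell→Corby→Hadley→Easton: 17+26+30+29+15 = 117
Ivy→Vale→Orwell→Corby→Easton→Hadley: 17+26+30+20+15 = 108
Ivy→Vale→Orwell→Easton→Hadley→Corby: 17+26+10+15+29 = 97
Ivy→Vale→Orwell→Easton→Corby→Hadley: 17+26+10+20+29 = 102
Ivy→Vale→Hadley→Orwell→Corby→Easton: 17+10+16+30+20 = 93
Ivy→Vale→Hadley→Orwell→Easton→Corby: 17+10+16+10+20 = 73
Ivy→Vale→Hadley→Corby→Orwell→Easton: 17+10+29+30+10 = 96
Ivy→Vale→Hadley→Corby→Easton→Orwell: 17+10+29+20+10 = 86
Ivy→Vale→Hadley→Easton→Orwell→Corby: 17+10+15+10+30 = 82
Ivy→Vale→Hadley→Easton→Corby→Orwell: 17+10+15+20+30 = 92
Ivy→Vale→Corby→Orwell→Hadley→Easton: 17+25+30+16+15 = 103
Ivy→Vale→Corby→Orwell→Easton→Hadley: 17+25+30+10+15 = 97
… (106 more)
Ivy→Orwell→Easton→Hadley→Vale→Corby: 12+10+15+10+25 = 72  ← best
The minimum is 72.
One shortest path: Ivy → Orwell → Easton → Hadley → Vale → Corby.

72 miles — the minimum one-way total.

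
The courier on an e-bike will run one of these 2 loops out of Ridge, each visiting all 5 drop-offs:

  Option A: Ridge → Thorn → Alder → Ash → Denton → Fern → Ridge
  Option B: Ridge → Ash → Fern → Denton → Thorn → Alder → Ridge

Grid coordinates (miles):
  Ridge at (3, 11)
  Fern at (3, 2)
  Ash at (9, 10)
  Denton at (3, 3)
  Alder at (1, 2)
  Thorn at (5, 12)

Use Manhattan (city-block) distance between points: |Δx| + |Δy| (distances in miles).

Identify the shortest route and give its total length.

56 miles — Option A is the shortest.

Option A: 3 + 14 + 16 + 13 + 1 + 9 = 56
Option B: 7 + 14 + 1 + 11 + 14 + 11 = 58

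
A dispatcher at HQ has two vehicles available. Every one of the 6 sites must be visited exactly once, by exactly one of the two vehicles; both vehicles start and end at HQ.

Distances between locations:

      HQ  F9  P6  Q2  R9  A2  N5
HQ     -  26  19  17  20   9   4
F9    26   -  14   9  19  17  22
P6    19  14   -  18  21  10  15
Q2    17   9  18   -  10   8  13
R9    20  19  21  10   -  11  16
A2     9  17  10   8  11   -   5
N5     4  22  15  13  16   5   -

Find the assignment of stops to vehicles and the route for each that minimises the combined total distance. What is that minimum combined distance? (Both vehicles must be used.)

There are 2^5 − 1 = 31 ways to divide the 6 stops into two non-empty groups. For each, the best each vehicle can do is its own shortest tour through its group:
  {F9} + {P6, Q2, R9, A2, N5}: 52 + 67 = 119
  {P6} + {F9, Q2, R9, A2, N5}: 38 + 65 = 103
  {F9, P6} + {Q2, R9, A2, N5}: 59 + 47 = 106
  {Q2} + {F9, P6, R9, A2, N5}: 34 + 72 = 106
  {F9, Q2} + {P6, R9, A2, N5}: 52 + 60 = 112
  {P6, Q2} + {F9, R9, A2, N5}: 54 + 65 = 119
  … (31 splits in total)
  {F9, P6, Q2, R9, A2} + {N5}: 72 + 8 = 80  ← best
Best: vehicle 1 HQ → P6 → F9 → Q2 → R9 → A2 → HQ = 72; vehicle 2 HQ → N5 → HQ = 8; combined 80.

80 — the smallest possible combined total.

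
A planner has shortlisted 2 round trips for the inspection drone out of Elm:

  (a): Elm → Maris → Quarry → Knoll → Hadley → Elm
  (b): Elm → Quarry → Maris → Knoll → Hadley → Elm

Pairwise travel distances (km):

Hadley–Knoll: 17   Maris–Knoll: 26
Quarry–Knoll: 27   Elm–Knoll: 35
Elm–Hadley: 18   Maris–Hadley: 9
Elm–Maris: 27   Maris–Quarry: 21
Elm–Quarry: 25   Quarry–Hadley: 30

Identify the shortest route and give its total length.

Shortest is (b), total 107 km.

(a): 27 + 21 + 27 + 17 + 18 = 110
(b): 25 + 21 + 26 + 17 + 18 = 107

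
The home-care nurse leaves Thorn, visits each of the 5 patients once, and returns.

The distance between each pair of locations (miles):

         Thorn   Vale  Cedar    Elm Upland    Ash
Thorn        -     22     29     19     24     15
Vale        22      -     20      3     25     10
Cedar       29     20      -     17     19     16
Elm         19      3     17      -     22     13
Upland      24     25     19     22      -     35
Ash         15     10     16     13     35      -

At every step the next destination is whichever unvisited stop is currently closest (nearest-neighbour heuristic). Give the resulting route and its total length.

Nearest-neighbour total = 88 miles; route Thorn → Ash → Vale → Elm → Cedar → Upland → Thorn.

At Thorn the remaining stops are Ash 15, Elm 19, Vale 22, Upland 24, Cedar 29; go to Ash.
At Ash the remaining stops are Vale 10, Elm 13, Cedar 16, Upland 35; go to Vale.
At Vale the remaining stops are Elm 3, Cedar 20, Upland 25; go to Elm.
At Elm the remaining stops are Cedar 17, Upland 22; go to Cedar.
At Cedar the remaining stops are Upland 19; go to Upland.
Return Upland→Thorn: 24.
Total = 15 + 10 + 3 + 17 + 19 + 24 = 88.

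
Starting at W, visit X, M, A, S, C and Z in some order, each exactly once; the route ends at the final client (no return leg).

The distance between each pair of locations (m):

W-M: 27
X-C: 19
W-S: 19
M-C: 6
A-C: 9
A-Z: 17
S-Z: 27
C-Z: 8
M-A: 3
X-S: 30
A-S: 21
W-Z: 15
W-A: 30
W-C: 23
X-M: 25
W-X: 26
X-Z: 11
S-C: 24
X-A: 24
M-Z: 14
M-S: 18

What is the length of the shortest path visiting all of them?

Shortest open route: 68 m.

There are 6! = 720 possible orderings.
W → X → M → A → S → C → Z: 26+25+3+21+24+8 = 107
W → X → M → A → S → Z → C: 26+25+3+21+27+8 = 110
W → X → M → A → C → S → Z: 26+25+3+9+24+27 = 114
W → X → M → A → C → Z → S: 26+25+3+9+8+27 = 98
W → X → M → A → Z → S → C: 26+25+3+17+27+24 = 122
W → X → M → A → Z → C → S: 26+25+3+17+8+24 = 103
W → X → M → S → A → C → Z: 26+25+18+21+9+8 = 107
W → X → M → S → A → Z → C: 26+25+18+21+17+8 = 115
… (712 more)
W → S → M → A → C → Z → X: 19+18+3+9+8+11 = 68  ← best
The minimum is 68.
One shortest path: W → S → M → A → C → Z → X.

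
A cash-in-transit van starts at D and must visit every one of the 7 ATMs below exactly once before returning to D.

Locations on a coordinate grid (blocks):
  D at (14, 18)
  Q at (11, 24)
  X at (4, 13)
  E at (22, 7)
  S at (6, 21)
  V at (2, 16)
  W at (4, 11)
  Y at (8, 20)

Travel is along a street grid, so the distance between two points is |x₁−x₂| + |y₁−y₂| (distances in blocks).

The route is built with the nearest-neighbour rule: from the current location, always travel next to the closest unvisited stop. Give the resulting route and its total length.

At D the remaining stops are Y 8, Q 9, S 11, V 14, X 15, W 17, E 19; go to Y.
At Y the remaining stops are S 3, Q 7, V 10, X 11, W 13, E 27; go to S.
At S the remaining stops are Q 8, V 9, X 10, W 12, E 30; go to Q.
At Q the remaining stops are V 17, X 18, W 20, E 28; go to V.
At V the remaining stops are X 5, W 7, E 29; go to X.
At X the remaining stops are W 2, E 24; go to W.
At W the remaining stops are E 22; go to E.
Return E→D: 19.
Total = 8 + 3 + 8 + 17 + 5 + 2 + 22 + 19 = 84.

84 blocks along D → Y → S → Q → V → X → W → E → D.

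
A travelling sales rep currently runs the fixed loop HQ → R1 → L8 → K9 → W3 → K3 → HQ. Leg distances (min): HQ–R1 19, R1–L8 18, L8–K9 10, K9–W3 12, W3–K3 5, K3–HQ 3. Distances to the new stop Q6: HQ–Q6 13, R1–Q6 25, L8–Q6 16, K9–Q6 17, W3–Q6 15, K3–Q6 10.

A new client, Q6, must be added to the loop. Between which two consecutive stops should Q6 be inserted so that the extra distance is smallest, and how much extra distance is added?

+19 min — insert Q6 between HQ and R1.

Insertion cost between consecutive stops i–j is d(i,Q6) + d(Q6,j) − d(i,j):
  between HQ and R1: 13 + 25 − 19 = 19
  between R1 and L8: 25 + 16 − 18 = 23
  between L8 and K9: 16 + 17 − 10 = 23
  between K9 and W3: 17 + 15 − 12 = 20
  between W3 and K3: 15 + 10 − 5 = 20
  between K3 and HQ: 10 + 13 − 3 = 20
Cheapest insertion is between HQ and R1, adding 19.
New total = 67 + 19 = 86.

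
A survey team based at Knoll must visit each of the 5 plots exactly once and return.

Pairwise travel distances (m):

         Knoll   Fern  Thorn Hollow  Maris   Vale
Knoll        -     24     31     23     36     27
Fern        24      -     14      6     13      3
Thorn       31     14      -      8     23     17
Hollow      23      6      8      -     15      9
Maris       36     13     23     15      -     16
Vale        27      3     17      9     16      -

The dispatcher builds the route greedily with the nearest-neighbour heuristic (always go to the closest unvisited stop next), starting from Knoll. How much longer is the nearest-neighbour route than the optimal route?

The nearest-neighbour route is 5 m longer than optimal.

Knoll: Hollow=23, Fern=24, Vale=27, Thorn=31, Maris=36 ⇒ Hollow
Hollow: Fern=6, Thorn=8, Vale=9, Maris=15 ⇒ Fern
Fern: Vale=3, Maris=13, Thorn=14 ⇒ Vale
Vale: Maris=16, Thorn=17 ⇒ Maris
Maris: Thorn=23 ⇒ Thorn
NN route Knoll → Hollow → Fern → Vale → Maris → Thorn → Knoll costs 102.
Optimal: Knoll → Fern → Vale → Maris → Thorn → Hollow → Knoll costs 97 (by enumerating all 60 distinct tours).
Excess = 102 − 97 = 5.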